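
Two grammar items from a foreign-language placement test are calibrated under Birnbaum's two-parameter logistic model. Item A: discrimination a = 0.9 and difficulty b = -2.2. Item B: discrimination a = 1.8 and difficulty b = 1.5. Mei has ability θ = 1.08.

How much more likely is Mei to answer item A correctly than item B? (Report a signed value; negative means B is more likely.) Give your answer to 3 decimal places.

P(θ) = 1 / (1 + exp(−a(θ − b)))
P_A = 0.9504
P_B = 0.3195
P_A − P_B = 0.6308

0.631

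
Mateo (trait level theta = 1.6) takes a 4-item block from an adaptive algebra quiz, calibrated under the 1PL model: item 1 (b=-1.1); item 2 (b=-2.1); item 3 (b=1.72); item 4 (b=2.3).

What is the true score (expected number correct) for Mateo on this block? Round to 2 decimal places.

P(theta) = 1 / (1 + exp(−(theta − b)))
P_1 = 1/(1+e^{-2.7000}) = 0.9370
P_2 = 1/(1+e^{-3.7000}) = 0.9759
P_3 = 1/(1+e^{0.1200}) = 0.4700
P_4 = 1/(1+e^{0.7000}) = 0.3318
E[score] = 0.9370 + 0.9759 + 0.4700 + 0.3318 = 2.7147

2.71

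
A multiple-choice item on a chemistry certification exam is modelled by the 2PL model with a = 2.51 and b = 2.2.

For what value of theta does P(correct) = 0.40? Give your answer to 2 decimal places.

P(theta) = 1 / (1 + exp(−a(theta − b)))
logit = ln(0.4000/0.6000) = -0.4055
theta = b + logit/(a) = 2.2 + (-0.4055)/2.5100 = 2.0385

2.04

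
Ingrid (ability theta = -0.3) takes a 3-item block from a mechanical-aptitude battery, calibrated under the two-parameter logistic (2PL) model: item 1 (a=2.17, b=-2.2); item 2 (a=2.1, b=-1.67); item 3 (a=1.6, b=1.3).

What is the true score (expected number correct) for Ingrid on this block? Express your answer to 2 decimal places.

2.00

P(theta) = 1 / (1 + exp(−a(theta − b)))
P_1 = 1/(1+e^{-4.1230}) = 0.9841
P_2 = 1/(1+e^{-2.8770}) = 0.9467
P_3 = 1/(1+e^{2.5600}) = 0.0718
E[score] = 0.9841 + 0.9467 + 0.0718 = 2.0025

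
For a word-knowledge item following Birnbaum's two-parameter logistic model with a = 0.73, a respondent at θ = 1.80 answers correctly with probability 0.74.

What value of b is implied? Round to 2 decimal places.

0.37

P(θ) = 1 / (1 + exp(−a(θ − b)))
logit(0.74) = ln(0.74/0.26) = 1.0460
b = θ − logit/(a) = 1.80 − 1.0460/0.7300 = 0.3672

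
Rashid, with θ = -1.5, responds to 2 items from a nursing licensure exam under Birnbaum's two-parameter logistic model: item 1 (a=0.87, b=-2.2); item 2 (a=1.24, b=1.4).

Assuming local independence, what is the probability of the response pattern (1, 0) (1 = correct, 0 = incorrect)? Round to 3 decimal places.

0.630

P(θ) = 1 / (1 + exp(−a(θ − b)))
P_1 = 1/(1+e^{-0.6090}) = 0.6477
P_2 = 1/(1+e^{3.5960}) = 0.0267
L = P_1 × (1−P_2) = 0.6477 × 0.9733 = 0.63042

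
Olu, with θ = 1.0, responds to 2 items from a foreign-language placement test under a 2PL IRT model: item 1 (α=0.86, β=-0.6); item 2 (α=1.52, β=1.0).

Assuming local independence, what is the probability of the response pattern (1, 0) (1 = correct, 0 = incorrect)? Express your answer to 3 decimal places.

P(θ) = 1 / (1 + exp(−α(θ − β)))
P_1 = 1/(1+e^{-1.3760}) = 0.7983
P_2 = 1/(1+e^{0.0000}) = 0.5000
L = P_1 × (1−P_2) = 0.7983 × 0.5000 = 0.39917

0.399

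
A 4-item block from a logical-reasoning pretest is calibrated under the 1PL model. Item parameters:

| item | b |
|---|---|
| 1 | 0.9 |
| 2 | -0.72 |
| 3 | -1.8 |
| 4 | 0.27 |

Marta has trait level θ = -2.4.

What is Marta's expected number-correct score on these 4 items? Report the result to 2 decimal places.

0.61

P(θ) = 1 / (1 + exp(−(θ − b)))
P_1 = 1/(1+e^{3.3000}) = 0.0356
P_2 = 1/(1+e^{1.6800}) = 0.1571
P_3 = 1/(1+e^{0.6000}) = 0.3543
P_4 = 1/(1+e^{2.6700}) = 0.0648
E[score] = 0.0356 + 0.1571 + 0.3543 + 0.0648 = 0.6118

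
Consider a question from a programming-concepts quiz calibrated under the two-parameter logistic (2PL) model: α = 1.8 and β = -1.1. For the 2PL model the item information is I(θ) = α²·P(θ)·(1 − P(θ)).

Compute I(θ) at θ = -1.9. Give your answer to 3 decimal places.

P = 1/(1+e^{1.4400}) = 0.1915
P(1−P) = 0.1915 × 0.8085 = 0.1549
I = α² × P(1−P) = 1.8² × 0.1549 = 0.50173

0.502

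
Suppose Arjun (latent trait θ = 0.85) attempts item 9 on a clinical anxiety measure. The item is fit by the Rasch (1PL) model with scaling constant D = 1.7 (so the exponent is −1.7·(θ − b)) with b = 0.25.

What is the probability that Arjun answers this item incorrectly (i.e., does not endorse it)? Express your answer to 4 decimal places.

0.2650

P(θ) = 1 / (1 + exp(−D·(θ − b)))
Exponent: 1.7 × (0.85 − 0.25) = 1.0200
1/(1 + e^{-1.0200}) = 0.7350
P = 0.7350
P(incorrect) = 1 − 0.7350 = 0.2650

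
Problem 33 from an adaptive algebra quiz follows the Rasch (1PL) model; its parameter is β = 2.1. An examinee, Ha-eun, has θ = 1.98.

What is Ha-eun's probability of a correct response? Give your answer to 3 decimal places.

0.470

P(θ) = 1 / (1 + exp(−(θ − β)))
Exponent: (1.98 − 2.1) = -0.1200
1/(1 + e^{0.1200}) = 0.4700
P = 0.4700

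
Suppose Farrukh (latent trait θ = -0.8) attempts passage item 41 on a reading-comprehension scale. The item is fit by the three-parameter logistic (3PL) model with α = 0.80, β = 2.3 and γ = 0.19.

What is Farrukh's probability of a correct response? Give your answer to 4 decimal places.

0.2526

P(θ) = γ + (1 − γ) · 1 / (1 + exp(−α(θ − β)))
Exponent: 0.80 × (-0.8 − 2.3) = -2.4800
1/(1 + e^{2.4800}) = 0.0773
P = 0.19 + 0.81 × 0.0773 = 0.2526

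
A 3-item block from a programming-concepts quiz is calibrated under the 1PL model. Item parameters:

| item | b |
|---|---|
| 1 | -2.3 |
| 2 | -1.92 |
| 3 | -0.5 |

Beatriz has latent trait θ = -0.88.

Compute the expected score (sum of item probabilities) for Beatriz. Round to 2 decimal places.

1.95

P(θ) = 1 / (1 + exp(−(θ − b)))
P_1 = 1/(1+e^{-1.4200}) = 0.8053
P_2 = 1/(1+e^{-1.0400}) = 0.7389
P_3 = 1/(1+e^{0.3800}) = 0.4061
E[score] = 0.8053 + 0.7389 + 0.4061 = 1.9503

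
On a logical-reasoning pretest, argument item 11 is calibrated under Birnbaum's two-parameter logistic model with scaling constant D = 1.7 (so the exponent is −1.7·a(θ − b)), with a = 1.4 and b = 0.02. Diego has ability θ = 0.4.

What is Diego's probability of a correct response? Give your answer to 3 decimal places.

P(θ) = 1 / (1 + exp(−D·a(θ − b)))
Exponent: 1.7 × 1.4 × (0.4 − 0.02) = 0.9044
1/(1 + e^{-0.9044}) = 0.7119
P = 0.7119

0.712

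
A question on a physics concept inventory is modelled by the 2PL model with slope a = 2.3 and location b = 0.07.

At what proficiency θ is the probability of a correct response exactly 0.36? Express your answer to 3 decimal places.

-0.180

P(θ) = 1 / (1 + exp(−a(θ − b)))
logit = ln(0.3600/0.6400) = -0.5754
θ = b + logit/(a) = 0.07 + (-0.5754)/2.3000 = -0.1802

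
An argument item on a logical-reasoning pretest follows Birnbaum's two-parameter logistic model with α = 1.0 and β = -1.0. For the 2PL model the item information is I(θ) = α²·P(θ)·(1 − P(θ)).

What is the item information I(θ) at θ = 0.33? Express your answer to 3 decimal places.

P = 1/(1+e^{-1.3300}) = 0.7908
P(1−P) = 0.7908 × 0.2092 = 0.1654
I = α² × P(1−P) = 1.0² × 0.1654 = 0.16541

0.165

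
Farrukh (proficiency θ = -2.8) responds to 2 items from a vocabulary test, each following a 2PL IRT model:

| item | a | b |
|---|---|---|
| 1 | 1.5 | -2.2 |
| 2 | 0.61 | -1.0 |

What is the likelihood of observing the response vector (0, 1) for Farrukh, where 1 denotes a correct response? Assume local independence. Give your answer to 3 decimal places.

P(θ) = 1 / (1 + exp(−a(θ − b)))
P_1 = 1/(1+e^{0.9000}) = 0.2891
P_2 = 1/(1+e^{1.0980}) = 0.2501
L = (1−P_1) × P_2 = 0.7109 × 0.2501 = 0.17782

0.178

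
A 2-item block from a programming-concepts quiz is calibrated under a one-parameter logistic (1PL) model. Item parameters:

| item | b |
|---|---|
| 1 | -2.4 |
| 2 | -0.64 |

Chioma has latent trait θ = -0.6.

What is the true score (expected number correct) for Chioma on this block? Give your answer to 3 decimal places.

P(θ) = 1 / (1 + exp(−(θ − b)))
P_1 = 1/(1+e^{-1.8000}) = 0.8581
P_2 = 1/(1+e^{-0.0400}) = 0.5100
E[score] = 0.8581 + 0.5100 = 1.3681

1.368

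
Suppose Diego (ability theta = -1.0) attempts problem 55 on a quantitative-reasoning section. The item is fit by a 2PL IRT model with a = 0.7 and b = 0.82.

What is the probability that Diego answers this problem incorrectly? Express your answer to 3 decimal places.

0.781

P(theta) = 1 / (1 + exp(−a(theta − b)))
Exponent: 0.7 × (-1.0 − 0.82) = -1.2740
1/(1 + e^{1.2740}) = 0.2186
P(incorrect) = 1 − 0.2186 = 0.7814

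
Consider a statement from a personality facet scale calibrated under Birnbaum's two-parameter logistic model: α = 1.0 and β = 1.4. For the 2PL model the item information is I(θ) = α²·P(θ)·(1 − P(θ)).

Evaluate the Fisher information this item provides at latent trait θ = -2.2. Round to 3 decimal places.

P = 1/(1+e^{3.6000}) = 0.0266
P(1−P) = 0.0266 × 0.9734 = 0.0259
I = α² × P(1−P) = 1.0² × 0.0259 = 0.02589

0.026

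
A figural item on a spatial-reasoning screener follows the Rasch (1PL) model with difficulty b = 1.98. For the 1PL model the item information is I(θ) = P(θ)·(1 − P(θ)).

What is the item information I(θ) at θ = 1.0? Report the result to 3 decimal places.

P = 1/(1+e^{0.9800}) = 0.2729
P(1−P) = 0.2729 × 0.7271 = 0.1984
I = P(1−P) = 0.19842

0.198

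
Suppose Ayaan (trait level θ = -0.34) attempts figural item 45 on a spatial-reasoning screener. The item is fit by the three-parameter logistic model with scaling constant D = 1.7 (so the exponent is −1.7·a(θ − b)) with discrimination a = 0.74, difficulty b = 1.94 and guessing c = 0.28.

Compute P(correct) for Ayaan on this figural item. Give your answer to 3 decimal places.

P(θ) = c + (1 − c) · 1 / (1 + exp(−D·a(θ − b)))
Exponent: 1.7 × 0.74 × (-0.34 − 1.94) = -2.8682
1/(1 + e^{2.8682}) = 0.0537
P = 0.28 + 0.72 × 0.0537 = 0.3187

0.319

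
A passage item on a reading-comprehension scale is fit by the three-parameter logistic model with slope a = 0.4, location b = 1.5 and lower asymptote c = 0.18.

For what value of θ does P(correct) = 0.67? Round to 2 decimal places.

P(θ) = c + (1 − c) · 1 / (1 + exp(−a(θ − b)))
Remove guessing floor: (0.67 − 0.18)/(1 − 0.18) = 0.5976
logit = ln(0.5976/0.4024) = 0.3953
θ = b + logit/(a) = 1.5 + 0.3953/0.4000 = 2.4883

2.49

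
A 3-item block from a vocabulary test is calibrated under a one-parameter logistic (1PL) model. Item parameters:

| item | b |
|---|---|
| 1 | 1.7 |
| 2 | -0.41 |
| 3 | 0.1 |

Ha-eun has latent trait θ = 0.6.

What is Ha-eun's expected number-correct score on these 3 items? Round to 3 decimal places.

1.605

P(θ) = 1 / (1 + exp(−(θ − b)))
P_1 = 1/(1+e^{1.1000}) = 0.2497
P_2 = 1/(1+e^{-1.0100}) = 0.7330
P_3 = 1/(1+e^{-0.5000}) = 0.6225
E[score] = 0.2497 + 0.7330 + 0.6225 = 1.6052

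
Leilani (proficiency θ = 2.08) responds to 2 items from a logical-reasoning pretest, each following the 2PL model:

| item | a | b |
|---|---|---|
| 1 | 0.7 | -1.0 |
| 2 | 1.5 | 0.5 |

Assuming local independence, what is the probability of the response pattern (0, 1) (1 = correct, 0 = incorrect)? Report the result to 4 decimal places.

0.0949

P(θ) = 1 / (1 + exp(−a(θ − b)))
P_1 = 1/(1+e^{-2.1560}) = 0.8962
P_2 = 1/(1+e^{-2.3700}) = 0.9145
L = (1−P_1) × P_2 = 0.1038 × 0.9145 = 0.09490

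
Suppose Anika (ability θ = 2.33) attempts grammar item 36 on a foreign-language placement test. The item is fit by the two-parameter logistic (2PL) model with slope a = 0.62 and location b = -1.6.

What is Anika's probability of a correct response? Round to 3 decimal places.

0.920

P(θ) = 1 / (1 + exp(−a(θ − b)))
Exponent: 0.62 × (2.33 − (-1.6)) = 2.4366
1/(1 + e^{-2.4366}) = 0.9196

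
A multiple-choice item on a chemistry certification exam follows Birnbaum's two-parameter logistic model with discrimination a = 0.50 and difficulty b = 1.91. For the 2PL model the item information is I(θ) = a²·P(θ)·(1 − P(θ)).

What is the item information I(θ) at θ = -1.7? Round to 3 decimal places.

0.030

P = 1/(1+e^{1.8050}) = 0.1412
P(1−P) = 0.1412 × 0.8588 = 0.1213
I = a² × P(1−P) = 0.50² × 0.1213 = 0.03032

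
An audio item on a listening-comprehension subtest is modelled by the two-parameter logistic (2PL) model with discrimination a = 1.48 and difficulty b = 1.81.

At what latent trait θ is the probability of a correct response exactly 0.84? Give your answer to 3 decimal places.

2.930

P(θ) = 1 / (1 + exp(−a(θ − b)))
logit = ln(0.8400/0.1600) = 1.6582
θ = b + logit/(a) = 1.81 + 1.6582/1.4800 = 2.9304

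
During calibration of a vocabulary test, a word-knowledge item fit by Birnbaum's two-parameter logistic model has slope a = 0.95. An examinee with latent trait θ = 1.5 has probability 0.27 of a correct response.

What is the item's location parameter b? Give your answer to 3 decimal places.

2.547

P(θ) = 1 / (1 + exp(−a(θ − b)))
logit(0.27) = ln(0.27/0.73) = -0.9946
b = θ − logit/(a) = 1.5 − (-0.9946)/0.9500 = 2.5470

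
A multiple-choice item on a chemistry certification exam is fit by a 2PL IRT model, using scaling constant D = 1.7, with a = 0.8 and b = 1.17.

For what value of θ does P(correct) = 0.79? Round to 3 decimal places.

P(θ) = 1 / (1 + exp(−D·a(θ − b)))
logit = ln(0.7900/0.2100) = 1.3249
θ = b + logit/(1.7·a) = 1.17 + 1.3249/1.3600 = 2.1442

2.144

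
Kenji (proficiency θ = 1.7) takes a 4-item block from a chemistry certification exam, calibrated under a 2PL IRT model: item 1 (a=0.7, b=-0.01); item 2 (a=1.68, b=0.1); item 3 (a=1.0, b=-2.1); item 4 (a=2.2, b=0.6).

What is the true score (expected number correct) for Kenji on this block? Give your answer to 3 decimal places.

P(θ) = 1 / (1 + exp(−a(θ − b)))
P_1 = 1/(1+e^{-1.1970}) = 0.7680
P_2 = 1/(1+e^{-2.6880}) = 0.9363
P_3 = 1/(1+e^{-3.8000}) = 0.9781
P_4 = 1/(1+e^{-2.4200}) = 0.9183
E[score] = 0.7680 + 0.9363 + 0.9781 + 0.9183 = 3.6008

3.601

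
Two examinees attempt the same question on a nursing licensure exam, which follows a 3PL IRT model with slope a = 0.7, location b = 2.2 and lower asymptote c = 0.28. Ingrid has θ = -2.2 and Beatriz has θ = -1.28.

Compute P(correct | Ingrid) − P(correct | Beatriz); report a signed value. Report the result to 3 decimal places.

-0.026

P(θ) = c + (1 − c) · 1 / (1 + exp(−a(θ − b)))
P(Ingrid) = 0.3116  [exponent -3.0800]
P(Beatriz) = 0.3379  [exponent -2.4360]
Difference = 0.3116 − 0.3379 = -0.0263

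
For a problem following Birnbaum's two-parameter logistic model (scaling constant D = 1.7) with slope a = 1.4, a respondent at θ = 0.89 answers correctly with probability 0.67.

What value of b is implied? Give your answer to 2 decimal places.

P(θ) = 1 / (1 + exp(−D·a(θ − b)))
logit(0.67) = ln(0.67/0.33) = 0.7082
b = θ − logit/(1.7·a) = 0.89 − 0.7082/2.3800 = 0.5924

0.59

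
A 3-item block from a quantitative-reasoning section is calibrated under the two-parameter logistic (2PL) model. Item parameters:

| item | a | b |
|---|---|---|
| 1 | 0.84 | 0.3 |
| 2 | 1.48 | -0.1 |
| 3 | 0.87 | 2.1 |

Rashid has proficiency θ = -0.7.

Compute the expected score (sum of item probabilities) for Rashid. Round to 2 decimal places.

P(θ) = 1 / (1 + exp(−a(θ − b)))
P_1 = 1/(1+e^{0.8400}) = 0.3015
P_2 = 1/(1+e^{0.8880}) = 0.2915
P_3 = 1/(1+e^{2.4360}) = 0.0805
E[score] = 0.3015 + 0.2915 + 0.0805 = 0.6735

0.67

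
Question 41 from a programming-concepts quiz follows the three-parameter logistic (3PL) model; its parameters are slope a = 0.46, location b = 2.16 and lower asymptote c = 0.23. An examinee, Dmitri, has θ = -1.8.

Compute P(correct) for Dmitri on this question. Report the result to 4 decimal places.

P(θ) = c + (1 − c) · 1 / (1 + exp(−a(θ − b)))
Exponent: 0.46 × (-1.8 − 2.16) = -1.8216
1/(1 + e^{1.8216}) = 0.1392
P = 0.23 + 0.77 × 0.1392 = 0.3372

0.3372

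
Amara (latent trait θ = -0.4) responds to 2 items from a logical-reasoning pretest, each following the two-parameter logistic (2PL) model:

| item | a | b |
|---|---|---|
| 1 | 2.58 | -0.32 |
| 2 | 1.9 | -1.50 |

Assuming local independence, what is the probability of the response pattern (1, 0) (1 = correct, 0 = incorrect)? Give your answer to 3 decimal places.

0.049

P(θ) = 1 / (1 + exp(−a(θ − b)))
P_1 = 1/(1+e^{0.2064}) = 0.4486
P_2 = 1/(1+e^{-2.0900}) = 0.8899
L = P_1 × (1−P_2) = 0.4486 × 0.1101 = 0.04938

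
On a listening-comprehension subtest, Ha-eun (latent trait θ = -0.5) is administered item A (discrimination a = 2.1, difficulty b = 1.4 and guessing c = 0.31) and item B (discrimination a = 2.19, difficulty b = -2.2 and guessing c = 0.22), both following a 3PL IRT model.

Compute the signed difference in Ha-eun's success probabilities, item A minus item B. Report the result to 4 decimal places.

P(θ) = c + (1 − c) · 1 / (1 + exp(−a(θ − b)))
P_A = 0.3225
P_B = 0.9816
P_A − P_B = -0.6591

-0.6591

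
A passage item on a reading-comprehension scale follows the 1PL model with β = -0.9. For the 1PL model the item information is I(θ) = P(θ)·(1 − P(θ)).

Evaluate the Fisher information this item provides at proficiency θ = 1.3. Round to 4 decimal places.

P = 1/(1+e^{-2.2000}) = 0.9002
P(1−P) = 0.9002 × 0.0998 = 0.0898
I = P(1−P) = 0.08980

0.0898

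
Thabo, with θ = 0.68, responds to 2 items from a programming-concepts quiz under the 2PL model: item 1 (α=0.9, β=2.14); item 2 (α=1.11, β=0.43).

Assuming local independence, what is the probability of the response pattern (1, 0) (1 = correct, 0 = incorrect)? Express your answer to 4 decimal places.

0.0913

P(θ) = 1 / (1 + exp(−α(θ − β)))
P_1 = 1/(1+e^{1.3140}) = 0.2118
P_2 = 1/(1+e^{-0.2775}) = 0.5689
L = P_1 × (1−P_2) = 0.2118 × 0.4311 = 0.09131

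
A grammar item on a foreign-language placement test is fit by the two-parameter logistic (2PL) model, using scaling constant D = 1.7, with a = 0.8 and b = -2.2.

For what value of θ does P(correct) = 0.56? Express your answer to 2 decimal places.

-2.02

P(θ) = 1 / (1 + exp(−D·a(θ − b)))
logit = ln(0.5600/0.4400) = 0.2412
θ = b + logit/(1.7·a) = -2.2 + 0.2412/1.3600 = -2.0227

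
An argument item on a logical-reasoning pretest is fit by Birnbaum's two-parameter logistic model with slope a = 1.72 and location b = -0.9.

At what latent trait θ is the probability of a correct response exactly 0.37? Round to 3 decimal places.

P(θ) = 1 / (1 + exp(−a(θ − b)))
logit = ln(0.3700/0.6300) = -0.5322
θ = b + logit/(a) = -0.9 + (-0.5322)/1.7200 = -1.2094

-1.209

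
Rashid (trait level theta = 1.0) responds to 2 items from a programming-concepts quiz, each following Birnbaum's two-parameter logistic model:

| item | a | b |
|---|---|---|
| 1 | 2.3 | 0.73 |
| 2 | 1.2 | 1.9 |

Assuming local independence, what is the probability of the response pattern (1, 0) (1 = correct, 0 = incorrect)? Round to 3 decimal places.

0.486

P(theta) = 1 / (1 + exp(−a(theta − b)))
P_1 = 1/(1+e^{-0.6210}) = 0.6504
P_2 = 1/(1+e^{1.0800}) = 0.2535
L = P_1 × (1−P_2) = 0.6504 × 0.7465 = 0.48555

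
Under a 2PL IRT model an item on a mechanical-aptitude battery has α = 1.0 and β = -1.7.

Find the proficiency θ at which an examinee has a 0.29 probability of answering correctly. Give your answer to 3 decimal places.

P(θ) = 1 / (1 + exp(−α(θ − β)))
logit = ln(0.2900/0.7100) = -0.8954
θ = β + logit/(α) = -1.7 + (-0.8954)/1.0000 = -2.5954

-2.595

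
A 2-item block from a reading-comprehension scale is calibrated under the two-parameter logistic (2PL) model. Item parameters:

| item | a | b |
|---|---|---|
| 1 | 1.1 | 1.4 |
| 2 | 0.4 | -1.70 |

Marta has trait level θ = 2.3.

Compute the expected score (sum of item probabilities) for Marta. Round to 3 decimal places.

P(θ) = 1 / (1 + exp(−a(θ − b)))
P_1 = 1/(1+e^{-0.9900}) = 0.7291
P_2 = 1/(1+e^{-1.6000}) = 0.8320
E[score] = 0.7291 + 0.8320 = 1.5611

1.561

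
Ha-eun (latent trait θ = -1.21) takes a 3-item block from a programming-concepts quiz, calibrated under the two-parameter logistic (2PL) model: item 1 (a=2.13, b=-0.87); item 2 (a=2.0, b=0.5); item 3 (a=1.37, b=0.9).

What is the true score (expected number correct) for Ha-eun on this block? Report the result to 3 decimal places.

0.411

P(θ) = 1 / (1 + exp(−a(θ − b)))
P_1 = 1/(1+e^{0.7242}) = 0.3265
P_2 = 1/(1+e^{3.4200}) = 0.0317
P_3 = 1/(1+e^{2.8907}) = 0.0526
E[score] = 0.3265 + 0.0317 + 0.0526 = 0.4108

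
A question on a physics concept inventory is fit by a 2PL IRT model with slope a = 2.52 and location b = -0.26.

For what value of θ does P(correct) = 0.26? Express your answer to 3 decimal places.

P(θ) = 1 / (1 + exp(−a(θ − b)))
logit = ln(0.2600/0.7400) = -1.0460
θ = b + logit/(a) = -0.26 + (-1.0460)/2.5200 = -0.6751

-0.675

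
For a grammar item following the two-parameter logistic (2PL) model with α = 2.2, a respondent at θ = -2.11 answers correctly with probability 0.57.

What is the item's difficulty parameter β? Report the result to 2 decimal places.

-2.24

P(θ) = 1 / (1 + exp(−α(θ − β)))
logit(0.57) = ln(0.57/0.43) = 0.2819
β = θ − logit/(α) = -2.11 − 0.2819/2.2000 = -2.2381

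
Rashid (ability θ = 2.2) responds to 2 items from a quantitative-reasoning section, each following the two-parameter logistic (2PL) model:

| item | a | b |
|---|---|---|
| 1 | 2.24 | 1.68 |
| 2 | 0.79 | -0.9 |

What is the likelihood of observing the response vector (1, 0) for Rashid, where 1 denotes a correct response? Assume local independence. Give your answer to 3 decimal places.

P(θ) = 1 / (1 + exp(−a(θ − b)))
P_1 = 1/(1+e^{-1.1648}) = 0.7622
P_2 = 1/(1+e^{-2.4490}) = 0.9205
L = P_1 × (1−P_2) = 0.7622 × 0.0795 = 0.06060

0.061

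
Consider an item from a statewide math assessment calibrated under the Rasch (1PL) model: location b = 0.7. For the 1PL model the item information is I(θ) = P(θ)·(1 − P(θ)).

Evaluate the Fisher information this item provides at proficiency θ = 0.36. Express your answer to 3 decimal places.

0.243

P = 1/(1+e^{0.3400}) = 0.4158
P(1−P) = 0.4158 × 0.5842 = 0.2429
I = P(1−P) = 0.24291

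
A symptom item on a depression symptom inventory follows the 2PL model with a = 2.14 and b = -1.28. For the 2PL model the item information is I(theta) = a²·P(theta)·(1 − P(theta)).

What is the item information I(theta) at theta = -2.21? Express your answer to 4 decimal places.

0.4844

P = 1/(1+e^{1.9902}) = 0.1202
P(1−P) = 0.1202 × 0.8798 = 0.1058
I = a² × P(1−P) = 2.14² × 0.1058 = 0.48443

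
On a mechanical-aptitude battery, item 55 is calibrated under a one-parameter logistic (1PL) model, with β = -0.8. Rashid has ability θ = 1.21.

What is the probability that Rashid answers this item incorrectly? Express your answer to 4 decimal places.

P(θ) = 1 / (1 + exp(−(θ − β)))
Exponent: (1.21 − (-0.8)) = 2.0100
1/(1 + e^{-2.0100}) = 0.8818
P = 0.8818
P(incorrect) = 1 − 0.8818 = 0.1182

0.1182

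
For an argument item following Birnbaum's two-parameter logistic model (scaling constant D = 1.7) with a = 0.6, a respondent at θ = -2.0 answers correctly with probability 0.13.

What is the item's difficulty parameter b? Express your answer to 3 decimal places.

P(θ) = 1 / (1 + exp(−D·a(θ − b)))
logit(0.13) = ln(0.13/0.87) = -1.9010
b = θ − logit/(1.7·a) = -2.0 − (-1.9010)/1.0200 = -0.1363

-0.136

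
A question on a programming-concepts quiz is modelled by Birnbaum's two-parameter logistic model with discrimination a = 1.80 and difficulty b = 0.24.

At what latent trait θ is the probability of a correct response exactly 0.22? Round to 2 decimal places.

-0.46

P(θ) = 1 / (1 + exp(−a(θ − b)))
logit = ln(0.2200/0.7800) = -1.2657
θ = b + logit/(a) = 0.24 + (-1.2657)/1.8000 = -0.4631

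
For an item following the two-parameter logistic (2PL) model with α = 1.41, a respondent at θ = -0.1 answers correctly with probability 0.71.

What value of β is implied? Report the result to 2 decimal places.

-0.74

P(θ) = 1 / (1 + exp(−α(θ − β)))
logit(0.71) = ln(0.71/0.29) = 0.8954
β = θ − logit/(α) = -0.1 − 0.8954/1.4100 = -0.7350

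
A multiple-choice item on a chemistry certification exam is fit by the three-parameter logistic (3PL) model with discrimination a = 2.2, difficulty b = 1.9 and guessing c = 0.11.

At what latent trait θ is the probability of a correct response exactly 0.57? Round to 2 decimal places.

1.93

P(θ) = c + (1 − c) · 1 / (1 + exp(−a(θ − b)))
Remove guessing floor: (0.57 − 0.11)/(1 − 0.11) = 0.5169
logit = ln(0.5169/0.4831) = 0.0674
θ = b + logit/(a) = 1.9 + 0.0674/2.2000 = 1.9307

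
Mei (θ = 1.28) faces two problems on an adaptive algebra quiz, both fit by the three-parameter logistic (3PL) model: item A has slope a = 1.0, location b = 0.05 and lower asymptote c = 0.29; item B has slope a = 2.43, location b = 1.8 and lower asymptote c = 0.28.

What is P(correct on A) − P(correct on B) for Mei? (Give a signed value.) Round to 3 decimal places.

0.401

P(θ) = c + (1 − c) · 1 / (1 + exp(−a(θ − b)))
P_A = 0.8394
P_B = 0.4387
P_A − P_B = 0.4008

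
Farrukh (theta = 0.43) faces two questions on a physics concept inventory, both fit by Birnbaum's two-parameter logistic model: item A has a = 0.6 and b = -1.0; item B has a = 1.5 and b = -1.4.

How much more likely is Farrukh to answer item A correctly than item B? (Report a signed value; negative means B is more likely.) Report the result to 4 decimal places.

-0.2374

P(theta) = 1 / (1 + exp(−a(theta − b)))
P_A = 0.7022
P_B = 0.9396
P_A − P_B = -0.2374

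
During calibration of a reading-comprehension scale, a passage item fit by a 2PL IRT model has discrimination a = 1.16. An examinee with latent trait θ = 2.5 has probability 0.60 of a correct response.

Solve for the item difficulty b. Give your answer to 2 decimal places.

2.15

P(θ) = 1 / (1 + exp(−a(θ − b)))
logit(0.60) = ln(0.60/0.40) = 0.4055
b = θ − logit/(a) = 2.5 − 0.4055/1.1600 = 2.1505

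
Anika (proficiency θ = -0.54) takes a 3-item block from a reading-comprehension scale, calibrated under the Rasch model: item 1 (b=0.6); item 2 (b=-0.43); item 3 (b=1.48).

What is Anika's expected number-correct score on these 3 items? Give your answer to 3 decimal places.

P(θ) = 1 / (1 + exp(−(θ − b)))
P_1 = 1/(1+e^{1.1400}) = 0.2423
P_2 = 1/(1+e^{0.1100}) = 0.4725
P_3 = 1/(1+e^{2.0200}) = 0.1171
E[score] = 0.2423 + 0.4725 + 0.1171 = 0.8320

0.832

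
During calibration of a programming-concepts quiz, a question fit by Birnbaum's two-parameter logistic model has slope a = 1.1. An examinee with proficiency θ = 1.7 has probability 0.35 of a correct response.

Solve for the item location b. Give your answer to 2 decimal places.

2.26

P(θ) = 1 / (1 + exp(−a(θ − b)))
logit(0.35) = ln(0.35/0.65) = -0.6190
b = θ − logit/(a) = 1.7 − (-0.6190)/1.1000 = 2.2628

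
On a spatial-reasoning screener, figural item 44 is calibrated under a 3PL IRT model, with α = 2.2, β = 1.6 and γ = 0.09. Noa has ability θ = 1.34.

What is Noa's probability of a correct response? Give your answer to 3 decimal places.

P(θ) = γ + (1 − γ) · 1 / (1 + exp(−α(θ − β)))
Exponent: 2.2 × (1.34 − 1.6) = -0.5720
1/(1 + e^{0.5720}) = 0.3608
P = 0.09 + 0.91 × 0.3608 = 0.4183

0.418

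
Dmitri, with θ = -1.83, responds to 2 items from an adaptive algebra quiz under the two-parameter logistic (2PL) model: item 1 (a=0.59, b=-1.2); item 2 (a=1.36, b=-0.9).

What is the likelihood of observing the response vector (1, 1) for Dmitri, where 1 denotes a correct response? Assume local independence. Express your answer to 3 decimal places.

0.090

P(θ) = 1 / (1 + exp(−a(θ − b)))
P_1 = 1/(1+e^{0.3717}) = 0.4081
P_2 = 1/(1+e^{1.2648}) = 0.2201
L = P_1 × P_2 = 0.4081 × 0.2201 = 0.08985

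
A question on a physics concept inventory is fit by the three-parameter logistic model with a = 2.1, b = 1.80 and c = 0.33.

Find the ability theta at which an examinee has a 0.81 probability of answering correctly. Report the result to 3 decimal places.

P(theta) = c + (1 − c) · 1 / (1 + exp(−a(theta − b)))
Remove guessing floor: (0.81 − 0.33)/(1 − 0.33) = 0.7164
logit = ln(0.7164/0.2836) = 0.9268
theta = b + logit/(a) = 1.80 + 0.9268/2.1000 = 2.2413

2.241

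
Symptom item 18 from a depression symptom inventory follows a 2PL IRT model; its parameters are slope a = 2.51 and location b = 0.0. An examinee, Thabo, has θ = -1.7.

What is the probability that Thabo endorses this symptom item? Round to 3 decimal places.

0.014

P(θ) = 1 / (1 + exp(−a(θ − b)))
Exponent: 2.51 × (-1.7 − 0.0) = -4.2670
1/(1 + e^{4.2670}) = 0.0138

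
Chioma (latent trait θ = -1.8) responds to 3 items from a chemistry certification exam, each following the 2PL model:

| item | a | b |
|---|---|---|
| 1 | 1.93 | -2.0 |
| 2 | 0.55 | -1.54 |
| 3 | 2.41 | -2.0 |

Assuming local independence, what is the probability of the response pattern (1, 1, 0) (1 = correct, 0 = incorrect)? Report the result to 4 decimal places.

P(θ) = 1 / (1 + exp(−a(θ − b)))
P_1 = 1/(1+e^{-0.3860}) = 0.5953
P_2 = 1/(1+e^{0.1430}) = 0.4643
P_3 = 1/(1+e^{-0.4820}) = 0.6182
L = P_1 × P_2 × (1−P_3) = 0.5953 × 0.4643 × 0.3818 = 0.10553

0.1055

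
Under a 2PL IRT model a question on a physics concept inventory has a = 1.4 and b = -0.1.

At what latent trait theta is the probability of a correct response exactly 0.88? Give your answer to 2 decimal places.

P(theta) = 1 / (1 + exp(−a(theta − b)))
logit = ln(0.8800/0.1200) = 1.9924
theta = b + logit/(a) = -0.1 + 1.9924/1.4000 = 1.3232

1.32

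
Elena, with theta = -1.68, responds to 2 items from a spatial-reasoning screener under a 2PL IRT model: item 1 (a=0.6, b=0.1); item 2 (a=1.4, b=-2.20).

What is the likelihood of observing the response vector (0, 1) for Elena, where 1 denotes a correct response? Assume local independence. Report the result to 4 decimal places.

P(theta) = 1 / (1 + exp(−a(theta − b)))
P_1 = 1/(1+e^{1.0680}) = 0.2558
P_2 = 1/(1+e^{-0.7280}) = 0.6744
L = (1−P_1) × P_2 = 0.7442 × 0.6744 = 0.50187

0.5019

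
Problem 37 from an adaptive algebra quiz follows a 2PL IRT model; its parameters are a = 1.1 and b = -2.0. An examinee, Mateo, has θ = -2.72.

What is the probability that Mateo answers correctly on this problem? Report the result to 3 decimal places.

0.312

P(θ) = 1 / (1 + exp(−a(θ − b)))
Exponent: 1.1 × (-2.72 − (-2.0)) = -0.7920
1/(1 + e^{0.7920}) = 0.3117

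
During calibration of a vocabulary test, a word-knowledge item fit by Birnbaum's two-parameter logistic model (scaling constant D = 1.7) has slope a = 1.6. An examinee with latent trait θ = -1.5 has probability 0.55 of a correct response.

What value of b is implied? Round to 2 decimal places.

P(θ) = 1 / (1 + exp(−D·a(θ − b)))
logit(0.55) = ln(0.55/0.45) = 0.2007
b = θ − logit/(1.7·a) = -1.5 − 0.2007/2.7200 = -1.5738

-1.57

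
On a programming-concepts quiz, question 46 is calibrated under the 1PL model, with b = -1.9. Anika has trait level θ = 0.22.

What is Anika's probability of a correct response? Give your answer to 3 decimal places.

0.893

P(θ) = 1 / (1 + exp(−(θ − b)))
Exponent: (0.22 − (-1.9)) = 2.1200
1/(1 + e^{-2.1200}) = 0.8928
P = 0.8928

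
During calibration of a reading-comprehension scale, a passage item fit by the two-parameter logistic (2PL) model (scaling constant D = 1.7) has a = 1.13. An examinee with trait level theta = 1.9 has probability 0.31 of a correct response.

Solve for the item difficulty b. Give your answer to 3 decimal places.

2.317

P(theta) = 1 / (1 + exp(−D·a(theta − b)))
logit(0.31) = ln(0.31/0.69) = -0.8001
b = theta − logit/(1.7·a) = 1.9 − (-0.8001)/1.9210 = 2.3165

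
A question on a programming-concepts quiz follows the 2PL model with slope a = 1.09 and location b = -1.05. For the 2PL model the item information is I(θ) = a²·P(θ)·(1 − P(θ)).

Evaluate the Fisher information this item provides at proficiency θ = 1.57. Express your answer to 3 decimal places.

0.061

P = 1/(1+e^{-2.8558}) = 0.9456
P(1−P) = 0.9456 × 0.0544 = 0.0514
I = a² × P(1−P) = 1.09² × 0.0514 = 0.06110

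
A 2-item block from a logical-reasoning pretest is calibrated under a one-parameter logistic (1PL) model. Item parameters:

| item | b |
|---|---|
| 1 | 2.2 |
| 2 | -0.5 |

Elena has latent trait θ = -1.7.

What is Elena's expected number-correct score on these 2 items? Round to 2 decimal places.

0.25

P(θ) = 1 / (1 + exp(−(θ − b)))
P_1 = 1/(1+e^{3.9000}) = 0.0198
P_2 = 1/(1+e^{1.2000}) = 0.2315
E[score] = 0.0198 + 0.2315 = 0.2513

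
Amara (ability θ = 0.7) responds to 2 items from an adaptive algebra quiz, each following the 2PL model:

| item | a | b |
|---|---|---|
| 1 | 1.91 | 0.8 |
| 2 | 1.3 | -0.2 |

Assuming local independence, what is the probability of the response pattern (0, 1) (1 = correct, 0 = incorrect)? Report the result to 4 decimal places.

0.4179

P(θ) = 1 / (1 + exp(−a(θ − b)))
P_1 = 1/(1+e^{0.1910}) = 0.4524
P_2 = 1/(1+e^{-1.1700}) = 0.7631
L = (1−P_1) × P_2 = 0.5476 × 0.7631 = 0.41790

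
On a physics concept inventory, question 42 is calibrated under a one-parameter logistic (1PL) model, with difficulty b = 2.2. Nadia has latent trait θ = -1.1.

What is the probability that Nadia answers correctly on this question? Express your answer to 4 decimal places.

P(θ) = 1 / (1 + exp(−(θ − b)))
Exponent: (-1.1 − 2.2) = -3.3000
1/(1 + e^{3.3000}) = 0.0356
P = 0.0356

0.0356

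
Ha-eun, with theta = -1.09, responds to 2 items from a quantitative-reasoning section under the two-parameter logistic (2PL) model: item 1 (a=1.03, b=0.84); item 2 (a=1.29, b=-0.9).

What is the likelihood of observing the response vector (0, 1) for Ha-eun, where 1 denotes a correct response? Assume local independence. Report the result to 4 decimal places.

0.3861

P(theta) = 1 / (1 + exp(−a(theta − b)))
P_1 = 1/(1+e^{1.9879}) = 0.1205
P_2 = 1/(1+e^{0.2451}) = 0.4390
L = (1−P_1) × P_2 = 0.8795 × 0.4390 = 0.38614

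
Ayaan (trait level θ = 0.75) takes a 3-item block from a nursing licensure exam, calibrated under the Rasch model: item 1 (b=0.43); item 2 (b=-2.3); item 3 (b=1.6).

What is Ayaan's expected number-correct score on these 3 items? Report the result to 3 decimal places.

1.834

P(θ) = 1 / (1 + exp(−(θ − b)))
P_1 = 1/(1+e^{-0.3200}) = 0.5793
P_2 = 1/(1+e^{-3.0500}) = 0.9548
P_3 = 1/(1+e^{0.8500}) = 0.2994
E[score] = 0.5793 + 0.9548 + 0.2994 = 1.8335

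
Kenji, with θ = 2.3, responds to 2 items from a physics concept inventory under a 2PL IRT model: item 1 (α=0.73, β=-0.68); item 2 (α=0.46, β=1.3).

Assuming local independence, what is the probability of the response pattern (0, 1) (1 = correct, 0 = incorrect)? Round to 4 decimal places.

P(θ) = 1 / (1 + exp(−α(θ − β)))
P_1 = 1/(1+e^{-2.1754}) = 0.8980
P_2 = 1/(1+e^{-0.4600}) = 0.6130
L = (1−P_1) × P_2 = 0.1020 × 0.6130 = 0.06252

0.0625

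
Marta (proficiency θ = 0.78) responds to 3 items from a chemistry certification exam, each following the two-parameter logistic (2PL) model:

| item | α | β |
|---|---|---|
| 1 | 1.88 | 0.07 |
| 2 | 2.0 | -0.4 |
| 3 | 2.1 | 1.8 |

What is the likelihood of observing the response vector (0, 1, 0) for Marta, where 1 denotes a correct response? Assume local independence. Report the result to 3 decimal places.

0.170

P(θ) = 1 / (1 + exp(−α(θ − β)))
P_1 = 1/(1+e^{-1.3348}) = 0.7916
P_2 = 1/(1+e^{-2.3600}) = 0.9137
P_3 = 1/(1+e^{2.1420}) = 0.1051
L = (1−P_1) × P_2 × (1−P_3) = 0.2084 × 0.9137 × 0.8949 = 0.17038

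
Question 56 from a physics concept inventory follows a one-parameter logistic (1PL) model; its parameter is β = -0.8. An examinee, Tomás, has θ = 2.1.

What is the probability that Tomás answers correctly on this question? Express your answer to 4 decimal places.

P(θ) = 1 / (1 + exp(−(θ − β)))
Exponent: (2.1 − (-0.8)) = 2.9000
1/(1 + e^{-2.9000}) = 0.9478
P = 0.9478

0.9478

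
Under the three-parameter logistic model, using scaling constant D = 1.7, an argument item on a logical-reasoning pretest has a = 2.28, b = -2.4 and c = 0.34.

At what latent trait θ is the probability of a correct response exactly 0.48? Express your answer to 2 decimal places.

-2.74

P(θ) = c + (1 − c) · 1 / (1 + exp(−D·a(θ − b)))
Remove guessing floor: (0.48 − 0.34)/(1 − 0.34) = 0.2121
logit = ln(0.2121/0.7879) = -1.3122
θ = b + logit/(1.7·a) = -2.4 + (-1.3122)/3.8760 = -2.7385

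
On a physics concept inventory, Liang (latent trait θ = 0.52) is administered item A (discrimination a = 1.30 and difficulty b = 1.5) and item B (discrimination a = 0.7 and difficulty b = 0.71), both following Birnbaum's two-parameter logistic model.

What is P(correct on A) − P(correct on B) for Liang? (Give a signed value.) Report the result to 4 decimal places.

-0.2482

P(θ) = 1 / (1 + exp(−a(θ − b)))
P_A = 0.2186
P_B = 0.4668
P_A − P_B = -0.2482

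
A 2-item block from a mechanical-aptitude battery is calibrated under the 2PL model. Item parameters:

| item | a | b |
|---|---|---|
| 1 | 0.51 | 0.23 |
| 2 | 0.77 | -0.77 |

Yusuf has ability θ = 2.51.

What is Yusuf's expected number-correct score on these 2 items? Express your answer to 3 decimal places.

P(θ) = 1 / (1 + exp(−a(θ − b)))
P_1 = 1/(1+e^{-1.1628}) = 0.7618
P_2 = 1/(1+e^{-2.5256}) = 0.9259
E[score] = 0.7618 + 0.9259 = 1.6878

1.688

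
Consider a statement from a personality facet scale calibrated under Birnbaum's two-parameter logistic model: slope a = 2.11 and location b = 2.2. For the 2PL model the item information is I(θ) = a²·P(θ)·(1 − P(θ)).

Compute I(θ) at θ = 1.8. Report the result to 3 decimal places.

0.936

P = 1/(1+e^{0.8440}) = 0.3007
P(1−P) = 0.3007 × 0.6993 = 0.2103
I = a² × P(1−P) = 2.11² × 0.2103 = 0.93617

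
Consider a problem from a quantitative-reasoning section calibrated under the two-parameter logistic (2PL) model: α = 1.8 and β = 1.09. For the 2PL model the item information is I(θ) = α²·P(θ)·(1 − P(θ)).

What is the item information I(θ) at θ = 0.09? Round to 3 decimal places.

P = 1/(1+e^{1.8000}) = 0.1419
P(1−P) = 0.1419 × 0.8581 = 0.1217
I = α² × P(1−P) = 1.8² × 0.1217 = 0.39440

0.394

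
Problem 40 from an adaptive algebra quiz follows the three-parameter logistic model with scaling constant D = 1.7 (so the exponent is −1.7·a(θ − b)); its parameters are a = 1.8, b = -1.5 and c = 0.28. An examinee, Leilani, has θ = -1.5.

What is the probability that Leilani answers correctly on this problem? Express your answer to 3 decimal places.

P(θ) = c + (1 − c) · 1 / (1 + exp(−D·a(θ − b)))
Exponent: 1.7 × 1.8 × (-1.5 − (-1.5)) = 0.0000
1/(1 + e^{0.0000}) = 0.5000
P = 0.28 + 0.72 × 0.5000 = 0.6400

0.640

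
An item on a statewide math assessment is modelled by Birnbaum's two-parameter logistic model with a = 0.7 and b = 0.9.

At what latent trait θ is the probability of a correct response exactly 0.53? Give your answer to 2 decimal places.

1.07

P(θ) = 1 / (1 + exp(−a(θ − b)))
logit = ln(0.5300/0.4700) = 0.1201
θ = b + logit/(a) = 0.9 + 0.1201/0.7000 = 1.0716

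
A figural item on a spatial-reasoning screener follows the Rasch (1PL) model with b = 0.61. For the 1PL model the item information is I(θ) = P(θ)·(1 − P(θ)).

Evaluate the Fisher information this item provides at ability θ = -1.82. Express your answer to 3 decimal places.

0.074

P = 1/(1+e^{2.4300}) = 0.0809
P(1−P) = 0.0809 × 0.9191 = 0.0744
I = P(1−P) = 0.07437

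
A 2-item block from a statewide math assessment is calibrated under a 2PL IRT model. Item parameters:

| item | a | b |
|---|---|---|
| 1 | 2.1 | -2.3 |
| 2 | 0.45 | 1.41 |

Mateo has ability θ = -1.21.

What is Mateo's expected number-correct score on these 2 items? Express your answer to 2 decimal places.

P(θ) = 1 / (1 + exp(−a(θ − b)))
P_1 = 1/(1+e^{-2.2890}) = 0.9080
P_2 = 1/(1+e^{1.1790}) = 0.2352
E[score] = 0.9080 + 0.2352 = 1.1432

1.14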